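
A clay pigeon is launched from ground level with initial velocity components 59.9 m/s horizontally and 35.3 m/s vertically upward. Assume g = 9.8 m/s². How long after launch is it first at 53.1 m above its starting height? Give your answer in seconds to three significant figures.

Height y(t) = 35.30 t − 4.900 t² = 53.1 gives 4.900 t² − 35.30 t + 53.1 = 0.
t = [35.30 ± √(35.30² − 2·9.80·53.1)] / 9.80 = (35.30 ± 14.33) / 9.80, so t = 2.140 s or t = 5.064 s.
The first (ascending) time is 2.140 s.

2.14 s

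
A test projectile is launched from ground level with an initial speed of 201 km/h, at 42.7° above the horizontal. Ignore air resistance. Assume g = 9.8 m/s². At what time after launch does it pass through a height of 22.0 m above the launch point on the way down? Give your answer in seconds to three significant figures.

7.09 s

Convert: 201 km/h = 201/3.6 = 55.83 m/s.
Horizontal component vₓ = 55.83 cos 42.7° = 41.03 m/s; vertical v_y0 = 55.83 sin 42.7° = 37.86 m/s.
Require v_y0 t − ½ g t² = 22.0, i.e. 4.900 t² − 37.86 t + 22.0 = 0.
Quadratic formula: t = (37.86 ± √1002.5) / 9.80 = (37.86 ± 31.66) / 9.80 → t = 0.6329 s or 7.094 s.
The descending-branch root is 7.094 s.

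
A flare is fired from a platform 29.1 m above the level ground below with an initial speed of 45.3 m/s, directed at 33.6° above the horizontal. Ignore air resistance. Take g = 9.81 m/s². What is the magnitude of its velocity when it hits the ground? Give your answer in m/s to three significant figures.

51.2 m/s

Horizontal component vₓ = 45.30 cos 33.6° = 37.73 m/s; vertical v_y0 = 45.30 sin 33.6° = 25.07 m/s.
With up positive and y = 0 at the ground: y(t) = 29.1 + (25.07) t − 4.905 t². Setting y = 0 and taking the positive root: t = [25.07 + √(25.07² + 2·9.81·29.1)] / 9.81 = (25.07 + 34.63) / 9.81 = 6.086 s.
Vertical velocity at impact: v_y = v_y0 − g t = 25.07 − 9.81 × 6.086 = −34.63 m/s.
Speed: |v| = √(vₓ² + v_y²) = √(37.73² + 34.63²) = 51.22 m/s.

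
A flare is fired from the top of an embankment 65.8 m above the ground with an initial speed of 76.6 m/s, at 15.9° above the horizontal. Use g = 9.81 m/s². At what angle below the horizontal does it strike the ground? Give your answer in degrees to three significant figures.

Horizontal component vₓ = 76.60 cos 15.9° = 73.67 m/s; vertical v_y0 = 76.60 sin 15.9° = 20.99 m/s.
With up positive and y = 0 at the ground: y(t) = 65.8 + (20.99) t − 4.905 t². Setting y = 0 and taking the positive root: t = [20.99 + √(20.99² + 2·9.81·65.8)] / 9.81 = (20.99 + 41.61) / 9.81 = 6.381 s.
At impact: v_y = v_y0 − g t = −41.61 m/s; vₓ = 73.67 m/s.
Angle below horizontal: arctan(|v_y|/vₓ) = arctan(41.61/73.67) = 29.46°.

29.5°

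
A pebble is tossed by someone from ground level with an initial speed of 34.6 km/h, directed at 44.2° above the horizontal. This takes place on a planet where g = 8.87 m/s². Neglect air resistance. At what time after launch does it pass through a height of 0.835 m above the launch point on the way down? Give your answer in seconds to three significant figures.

1.37 s

Convert: 34.6 km/h = 34.6/3.6 = 9.611 m/s.
Components: vₓ = 9.611 cos 44.2° = 6.890 m/s, v_y0 = 9.611 sin 44.2° = 6.701 m/s.
Require v_y0 t − ½ g t² = 0.835, i.e. 4.435 t² − 6.701 t + 0.835 = 0.
t = [6.701 ± √(6.701² − 2·8.87·0.835)] / 8.87 = (6.701 ± 5.485) / 8.87, so t = 0.1370 s or t = 1.374 s.
The descending-branch root is 1.374 s.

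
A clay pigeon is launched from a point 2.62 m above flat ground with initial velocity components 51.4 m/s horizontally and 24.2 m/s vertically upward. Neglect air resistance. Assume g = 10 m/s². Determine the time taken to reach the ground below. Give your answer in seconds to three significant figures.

With up positive and y = 0 at the ground: y(t) = 2.62 + (24.20) t − 5.000 t². Setting y = 0 and taking the positive root: t = [24.20 + √(24.20² + 2·10.0·2.62)] / 10.0 = (24.20 + 25.26) / 10.0 = 4.946 s.

4.95 s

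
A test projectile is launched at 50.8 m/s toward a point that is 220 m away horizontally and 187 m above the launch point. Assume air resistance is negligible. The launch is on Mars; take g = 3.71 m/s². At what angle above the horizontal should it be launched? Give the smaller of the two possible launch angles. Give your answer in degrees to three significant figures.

Trajectory: y = x tanθ − g x² (1 + tan²θ)/(2v₀²). With x = 220, y = 187, v₀ = 50.8, g = 3.71:
34.79 tan²θ − 220 tanθ + (221.8) = 0.
tanθ = [220 ± √(220² − 4 × 34.79 × (221.8))] / (2 × 34.79) = (220 ± 132.4) / 69.58, giving tanθ = 1.259 or 5.065.
θ = 51.53° or 78.83°; the smaller is 51.53°.

51.5°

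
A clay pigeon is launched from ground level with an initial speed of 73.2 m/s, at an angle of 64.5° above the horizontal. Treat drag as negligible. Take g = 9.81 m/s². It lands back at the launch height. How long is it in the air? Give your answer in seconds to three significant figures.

13.5 s

vₓ = 73.20 cos 64.5° = 31.51 m/s; v_y0 = 73.20 sin 64.5° = 66.07 m/s.
It returns to y = 0 when t = 2 v_y0 / g = 2(66.07)/9.81 = 13.47 s.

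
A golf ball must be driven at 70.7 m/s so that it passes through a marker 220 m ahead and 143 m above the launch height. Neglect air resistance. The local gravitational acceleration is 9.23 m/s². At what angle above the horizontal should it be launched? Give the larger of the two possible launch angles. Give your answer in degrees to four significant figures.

Trajectory: y = x tanθ − g x² (1 + tan²θ)/(2v₀²). With x = 220, y = 143, v₀ = 70.7, g = 9.23:
44.69 tan²θ − 220 tanθ + (187.7) = 0.
tanθ = [220 ± √(220² − 4 × 44.69 × (187.7))] / (2 × 44.69) = (220 ± 121.9) / 89.37, giving tanθ = 1.098 or 3.825.
θ = 47.67° or 75.35°; the larger is 75.35°.

75.35°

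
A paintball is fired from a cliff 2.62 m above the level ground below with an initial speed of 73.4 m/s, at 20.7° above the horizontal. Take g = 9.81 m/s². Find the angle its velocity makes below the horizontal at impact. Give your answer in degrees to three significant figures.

21.4°

Horizontal component vₓ = 73.40 cos 20.7° = 68.66 m/s; vertical v_y0 = 73.40 sin 20.7° = 25.95 m/s.
The projectile lands when y = 2.62 + (25.95) t − ½·9.81·t² = 0. Positive root: t = (25.95 + √(25.95² + 2·9.81·2.62)) / 9.81 = (25.95 + 26.92) / 9.81 = 5.389 s.
At impact: v_y = v_y0 − g t = −26.92 m/s; vₓ = 68.66 m/s.
Angle below horizontal: arctan(|v_y|/vₓ) = arctan(26.92/68.66) = 21.41°.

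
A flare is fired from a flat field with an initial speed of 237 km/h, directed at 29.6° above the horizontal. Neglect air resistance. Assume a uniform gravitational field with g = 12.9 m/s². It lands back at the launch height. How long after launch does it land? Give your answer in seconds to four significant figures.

Convert: 237 km/h = 237/3.6 = 65.83 m/s.
Resolve: vₓ = 65.83 cos 29.6° = 57.24 m/s and v_y0 = 65.83 sin 29.6° = 32.52 m/s.
Time of flight on level ground: T = 2 v_y0 / g = 2 × 32.52 / 12.9 = 5.042 s.

5.042 s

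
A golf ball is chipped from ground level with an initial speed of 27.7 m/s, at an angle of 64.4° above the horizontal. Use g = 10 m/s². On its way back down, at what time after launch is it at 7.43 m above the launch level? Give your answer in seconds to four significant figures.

Resolve: vₓ = 27.70 cos 64.4° = 11.97 m/s and v_y0 = 27.70 sin 64.4° = 24.98 m/s.
Set y = v_y0 t − ½ g t² = 7.43: 5.000 t² − 24.98 t + 7.43 = 0.
t = [24.98 ± √(24.98² − 2·10.0·7.43)] / 10.0 = (24.98 ± 21.80) / 10.0, so t = 0.3176 s or t = 4.679 s.
The descending-branch root is 4.679 s.

4.679 s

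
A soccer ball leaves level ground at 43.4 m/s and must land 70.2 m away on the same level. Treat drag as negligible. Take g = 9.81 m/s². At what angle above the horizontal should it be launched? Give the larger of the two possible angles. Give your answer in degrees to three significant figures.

79.3°

R = v₀² sin 2θ / g gives sin 2θ = gR/v₀² = 9.81·70.2/43.4² = 0.3656.
2θ = 21.45° or 180° − 21.45° = 158.6°, so θ = 10.72° or 79.28°.
The larger angle is 79.28°.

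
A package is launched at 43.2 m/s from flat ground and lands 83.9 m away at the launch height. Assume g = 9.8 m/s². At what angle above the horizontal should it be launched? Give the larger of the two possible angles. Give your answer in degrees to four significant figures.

76.93°

From R = (v₀²/g) sin 2θ: sin 2θ = 9.80 × 83.9 / 1866.2 = 0.4406.
2θ = 26.14° or 180° − 26.14° = 153.9°, so θ = 13.07° or 76.93°.
The larger angle is 76.93°.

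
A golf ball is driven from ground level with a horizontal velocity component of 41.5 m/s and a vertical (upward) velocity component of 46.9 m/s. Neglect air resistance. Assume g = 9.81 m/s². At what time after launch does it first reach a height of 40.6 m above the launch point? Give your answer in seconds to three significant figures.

Set y = v_y0 t − ½ g t² = 40.6: 4.905 t² − 46.90 t + 40.6 = 0.
Quadratic formula: t = (46.90 ± √1403.0) / 9.81 = (46.90 ± 37.46) / 9.81 → t = 0.9626 s or 8.599 s.
The first (ascending) time is 0.9626 s.

0.963 s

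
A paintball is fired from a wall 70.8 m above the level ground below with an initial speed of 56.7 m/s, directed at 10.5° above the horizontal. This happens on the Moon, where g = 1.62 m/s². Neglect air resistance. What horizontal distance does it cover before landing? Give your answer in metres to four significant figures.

Resolve: vₓ = 56.70 cos 10.5° = 55.75 m/s and v_y0 = 56.70 sin 10.5° = 10.33 m/s.
Vertical motion (up positive, ground at y = 0): 0.8100 t² − (10.33) t − 70.8 = 0, so t = (10.33 + √(10.33² + 2·1.62·70.8)) / 1.62 = (10.33 + 18.33) / 1.62 = 17.70 s.
Horizontal distance: R = vₓ t = 55.75 × 17.70 = 986.6 m.

986.6 m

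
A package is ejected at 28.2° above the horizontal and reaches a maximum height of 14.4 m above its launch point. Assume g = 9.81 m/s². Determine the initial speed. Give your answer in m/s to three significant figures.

At the peak v_y = 0, so v_y0 = √(2gH) = √(2 × 9.81 × 14.4) = 16.81 m/s.
v_y0 = v₀ sin θ ⇒ v₀ = 16.81 / sin 28.2° = 35.57 m/s.

35.6 m/s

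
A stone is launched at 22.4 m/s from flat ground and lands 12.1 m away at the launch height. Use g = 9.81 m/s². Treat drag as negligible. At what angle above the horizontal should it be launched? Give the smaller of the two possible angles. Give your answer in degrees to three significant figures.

6.84°

From R = (v₀²/g) sin 2θ: sin 2θ = 9.81 × 12.1 / 501.76 = 0.2366.
2θ = 13.68° or 180° − 13.68° = 166.3°, so θ = 6.842° or 83.16°.
The smaller angle is 6.842°.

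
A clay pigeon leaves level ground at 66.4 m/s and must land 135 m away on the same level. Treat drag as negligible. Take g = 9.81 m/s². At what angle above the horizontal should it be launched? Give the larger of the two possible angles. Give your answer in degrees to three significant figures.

From R = (v₀²/g) sin 2θ: sin 2θ = 9.81 × 135 / 4409.0 = 0.3004.
2θ = 17.48° or 180° − 17.48° = 162.5°, so θ = 8.740° or 81.26°.
The larger angle is 81.26°.

81.3°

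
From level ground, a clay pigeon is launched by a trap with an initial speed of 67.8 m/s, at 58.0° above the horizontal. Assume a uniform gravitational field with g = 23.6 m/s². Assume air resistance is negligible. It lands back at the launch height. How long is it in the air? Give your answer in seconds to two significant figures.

4.9 s

Horizontal component vₓ = 67.80 cos 58.0° = 35.93 m/s; vertical v_y0 = 67.80 sin 58.0° = 57.50 m/s.
It returns to y = 0 when t = 2 v_y0 / g = 2(57.50)/23.6 = 4.873 s.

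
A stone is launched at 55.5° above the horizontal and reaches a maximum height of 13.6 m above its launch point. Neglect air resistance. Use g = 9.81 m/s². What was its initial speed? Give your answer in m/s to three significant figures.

At the peak v_y = 0, so v_y0 = √(2gH) = √(2 × 9.81 × 13.6) = 16.33 m/s.
v_y0 = v₀ sin θ ⇒ v₀ = 16.33 / sin 55.5° = 19.82 m/s.

19.8 m/s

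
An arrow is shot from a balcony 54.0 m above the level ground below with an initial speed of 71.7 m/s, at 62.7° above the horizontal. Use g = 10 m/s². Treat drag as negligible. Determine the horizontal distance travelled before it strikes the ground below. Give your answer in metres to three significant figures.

445 m

vₓ = 71.70 cos 62.7° = 32.89 m/s; v_y0 = 71.70 sin 62.7° = 63.71 m/s.
Vertical motion (up positive, ground at y = 0): 5.000 t² − (63.71) t − 54.0 = 0, so t = (63.71 + √(63.71² + 2·10.0·54.0)) / 10.0 = (63.71 + 71.69) / 10.0 = 13.54 s.
Horizontal distance: R = vₓ t = 32.89 × 13.54 = 445.3 m.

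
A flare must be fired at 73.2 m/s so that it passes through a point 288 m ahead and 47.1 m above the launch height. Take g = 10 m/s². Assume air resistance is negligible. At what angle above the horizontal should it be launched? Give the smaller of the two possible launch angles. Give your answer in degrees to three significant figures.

26.5°

Trajectory: y = x tanθ − g x² (1 + tan²θ)/(2v₀²). With x = 288, y = 47.1, v₀ = 73.2, g = 10.0:
77.40 tan²θ − 288 tanθ + (124.5) = 0.
tanθ = [288 ± √(288² − 4 × 77.40 × (124.5))] / (2 × 77.40) = (288 ± 210.7) / 154.8, giving tanθ = 0.4993 or 3.222.
θ = 26.53° or 72.76°; the smaller is 26.53°.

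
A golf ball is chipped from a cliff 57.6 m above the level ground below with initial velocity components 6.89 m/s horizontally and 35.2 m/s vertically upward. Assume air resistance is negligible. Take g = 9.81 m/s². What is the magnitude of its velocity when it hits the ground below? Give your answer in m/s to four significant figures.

49.16 m/s

The projectile lands when y = 57.6 + (35.20) t − ½·9.81·t² = 0. Positive root: t = (35.20 + √(35.20² + 2·9.81·57.6)) / 9.81 = (35.20 + 48.67) / 9.81 = 8.550 s.
Vertical velocity at impact: v_y = v_y0 − g t = 35.20 − 9.81 × 8.550 = −48.67 m/s.
Speed: |v| = √(vₓ² + v_y²) = √(6.890² + 48.67²) = 49.16 m/s.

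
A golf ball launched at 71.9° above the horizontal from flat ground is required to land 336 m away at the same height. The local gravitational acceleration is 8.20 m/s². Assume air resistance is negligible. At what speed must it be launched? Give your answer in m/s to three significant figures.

From R = (v₀² / g) sin 2θ: v₀ = √(gR / sin 2θ).
v₀ = √(8.20 × 336 / sin 143.8°) = √(2755 / 0.5906) = √4665.0 = 68.30 m/s.

68.3 m/s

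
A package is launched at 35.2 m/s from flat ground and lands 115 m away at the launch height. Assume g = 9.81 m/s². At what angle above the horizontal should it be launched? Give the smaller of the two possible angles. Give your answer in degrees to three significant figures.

R = v₀² sin 2θ / g gives sin 2θ = gR/v₀² = 9.81·115/35.2² = 0.9105.
2θ = 65.57° or 180° − 65.57° = 114.4°, so θ = 32.79° or 57.21°.
The smaller angle is 32.79°.

32.8°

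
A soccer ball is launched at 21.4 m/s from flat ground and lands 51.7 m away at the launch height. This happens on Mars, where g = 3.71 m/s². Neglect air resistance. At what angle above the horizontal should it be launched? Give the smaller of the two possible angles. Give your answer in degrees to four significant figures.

From R = (v₀²/g) sin 2θ: sin 2θ = 3.71 × 51.7 / 457.96 = 0.4188.
2θ = 24.76° or 180° − 24.76° = 155.2°, so θ = 12.38° or 77.62°.
The smaller angle is 12.38°.

12.38°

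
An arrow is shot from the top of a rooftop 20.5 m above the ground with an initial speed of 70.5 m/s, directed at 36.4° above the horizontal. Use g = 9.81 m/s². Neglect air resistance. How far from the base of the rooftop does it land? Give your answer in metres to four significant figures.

Horizontal component vₓ = 70.50 cos 36.4° = 56.75 m/s; vertical v_y0 = 70.50 sin 36.4° = 41.84 m/s.
Vertical motion (up positive, ground at y = 0): 4.905 t² − (41.84) t − 20.5 = 0, so t = (41.84 + √(41.84² + 2·9.81·20.5)) / 9.81 = (41.84 + 46.39) / 9.81 = 8.994 s.
Horizontal distance: R = vₓ t = 56.75 × 8.994 = 510.4 m.

510.4 m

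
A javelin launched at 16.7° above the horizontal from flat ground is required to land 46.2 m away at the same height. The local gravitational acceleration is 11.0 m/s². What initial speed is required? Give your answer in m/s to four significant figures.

Level-ground range: R = v₀² sin(2θ)/g, so v₀ = √(gR / sin 2θ).
v₀ = √(11.0 × 46.2 / sin 33.40°) = √(508.2 / 0.5505) = √923.19 = 30.38 m/s.

30.38 m/s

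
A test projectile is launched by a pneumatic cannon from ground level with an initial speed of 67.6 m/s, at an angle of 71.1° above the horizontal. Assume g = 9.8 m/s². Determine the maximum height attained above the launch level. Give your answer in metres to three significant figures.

Resolve: vₓ = 67.60 cos 71.1° = 21.90 m/s and v_y0 = 67.60 sin 71.1° = 63.96 m/s.
At the apex v_y = 0, so H = v_y0²/(2g) = 63.96²/19.60 = 208.7 m.

209 m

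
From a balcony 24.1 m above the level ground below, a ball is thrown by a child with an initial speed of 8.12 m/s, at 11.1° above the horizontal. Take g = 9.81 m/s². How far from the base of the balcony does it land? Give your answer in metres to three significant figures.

19.0 m

Horizontal component vₓ = 8.120 cos 11.1° = 7.968 m/s; vertical v_y0 = 8.120 sin 11.1° = 1.563 m/s.
Vertical motion (up positive, ground at y = 0): 4.905 t² − (1.563) t − 24.1 = 0, so t = (1.563 + √(1.563² + 2·9.81·24.1)) / 9.81 = (1.563 + 21.80) / 9.81 = 2.382 s.
Horizontal distance: R = vₓ t = 7.968 × 2.382 = 18.98 m.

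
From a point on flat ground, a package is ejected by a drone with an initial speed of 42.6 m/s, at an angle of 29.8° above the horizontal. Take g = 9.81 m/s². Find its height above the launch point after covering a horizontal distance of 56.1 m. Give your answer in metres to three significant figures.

Horizontal component vₓ = 42.60 cos 29.8° = 36.97 m/s; vertical v_y0 = 42.60 sin 29.8° = 21.17 m/s.
x = vₓ t ⇒ t = 56.1/36.97 = 1.518 s.
Height: y = v_y0 t − ½ g t² = 21.17 × 1.518 − 4.905 × 1.518² = 32.13 − 11.30 = 20.83 m.

20.8 m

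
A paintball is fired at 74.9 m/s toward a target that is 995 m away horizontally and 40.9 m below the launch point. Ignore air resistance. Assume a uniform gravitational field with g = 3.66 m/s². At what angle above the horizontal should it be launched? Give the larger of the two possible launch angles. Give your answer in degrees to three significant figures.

70.1°

Trajectory: y = x tanθ − g x² (1 + tan²θ)/(2v₀²). With x = 995, y = −40.9, v₀ = 74.9, g = 3.66:
322.9 tan²θ − 995 tanθ + (282.0) = 0.
tanθ = [995 ± √(995² − 4 × 322.9 × (282.0))] / (2 × 322.9) = (995 ± 791.0) / 645.9, giving tanθ = 0.3158 or 2.765.
θ = 17.53° or 70.12°; the larger is 70.12°.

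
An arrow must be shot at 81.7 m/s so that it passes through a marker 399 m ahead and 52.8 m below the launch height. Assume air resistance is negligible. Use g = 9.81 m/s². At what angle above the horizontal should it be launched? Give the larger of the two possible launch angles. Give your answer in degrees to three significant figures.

72.9°

Trajectory: y = x tanθ − g x² (1 + tan²θ)/(2v₀²). With x = 399, y = −52.8, v₀ = 81.7, g = 9.81:
117.0 tan²θ − 399 tanθ + (64.19) = 0.
tanθ = [399 ± √(399² − 4 × 117.0 × (64.19))] / (2 × 117.0) = (399 ± 359.4) / 234.0, giving tanθ = 0.1693 or 3.241.
θ = 9.608° or 72.85°; the larger is 72.85°.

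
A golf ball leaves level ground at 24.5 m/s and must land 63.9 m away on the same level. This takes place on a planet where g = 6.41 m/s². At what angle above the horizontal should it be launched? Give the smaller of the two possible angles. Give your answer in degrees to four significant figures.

21.51°

R = v₀² sin 2θ / g gives sin 2θ = gR/v₀² = 6.41·63.9/24.5² = 0.6824.
2θ = 43.03° or 180° − 43.03° = 137.0°, so θ = 21.51° or 68.49°.
The smaller angle is 21.51°.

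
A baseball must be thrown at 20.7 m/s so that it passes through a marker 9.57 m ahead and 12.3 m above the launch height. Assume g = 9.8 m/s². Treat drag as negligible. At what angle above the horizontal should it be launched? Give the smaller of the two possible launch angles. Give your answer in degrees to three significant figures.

Trajectory: y = x tanθ − g x² (1 + tan²θ)/(2v₀²). With x = 9.57, y = 12.3, v₀ = 20.7, g = 9.80:
1.047 tan²θ − 9.57 tanθ + (13.35) = 0.
tanθ = [9.57 ± √(9.57² − 4 × 1.047 × (13.35))] / (2 × 1.047) = (9.57 ± 5.972) / 2.095, giving tanθ = 1.718 or 7.420.
θ = 59.79° or 82.32°; the smaller is 59.79°.

59.8°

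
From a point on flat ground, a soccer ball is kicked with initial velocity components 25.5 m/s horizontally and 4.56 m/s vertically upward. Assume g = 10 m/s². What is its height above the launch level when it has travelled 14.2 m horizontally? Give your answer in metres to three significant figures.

At x = 14.2 m, t = x/vₓ = 14.2/25.50 = 0.5569 s.
Height: y = v_y0 t − ½ g t² = 4.560 × 0.5569 − 5.000 × 0.5569² = 2.539 − 1.550 = 0.9888 m.

0.989 m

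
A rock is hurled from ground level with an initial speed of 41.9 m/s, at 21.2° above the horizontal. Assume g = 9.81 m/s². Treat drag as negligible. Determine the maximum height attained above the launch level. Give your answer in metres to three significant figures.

11.7 m

vₓ = 41.90 cos 21.2° = 39.06 m/s; v_y0 = 41.90 sin 21.2° = 15.15 m/s.
Maximum height: H = v_y0² / (2g) = 15.15² / (2 × 9.81) = 11.70 m.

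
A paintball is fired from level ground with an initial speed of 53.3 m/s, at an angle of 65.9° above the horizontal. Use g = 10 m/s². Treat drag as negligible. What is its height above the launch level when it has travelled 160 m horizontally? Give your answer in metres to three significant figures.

Components: vₓ = 53.30 cos 65.9° = 21.76 m/s, v_y0 = 53.30 sin 65.9° = 48.65 m/s.
Time to reach x = 160 m: t = x/vₓ = 160/21.76 = 7.352 s.
Height: y = v_y0 t − ½ g t² = 48.65 × 7.352 − 5.000 × 7.352² = 357.7 − 270.2 = 87.46 m.

87.5 m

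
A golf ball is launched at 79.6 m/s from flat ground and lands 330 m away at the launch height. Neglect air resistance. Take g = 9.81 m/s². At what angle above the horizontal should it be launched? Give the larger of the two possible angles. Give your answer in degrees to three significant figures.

74.6°

R = v₀² sin 2θ / g gives sin 2θ = gR/v₀² = 9.81·330/79.6² = 0.5109.
2θ = 30.73° or 180° − 30.73° = 149.3°, so θ = 15.36° or 74.64°.
The larger angle is 74.64°.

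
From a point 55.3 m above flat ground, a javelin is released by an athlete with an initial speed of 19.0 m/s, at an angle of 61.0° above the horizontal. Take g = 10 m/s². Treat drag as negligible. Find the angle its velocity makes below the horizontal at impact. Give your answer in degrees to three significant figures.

vₓ = 19.00 cos 61.0° = 9.211 m/s; v_y0 = 19.00 sin 61.0° = 16.62 m/s.
With up positive and y = 0 at the ground: y(t) = 55.3 + (16.62) t − 5.000 t². Setting y = 0 and taking the positive root: t = [16.62 + √(16.62² + 2·10.0·55.3)] / 10.0 = (16.62 + 37.18) / 10.0 = 5.380 s.
At impact: v_y = v_y0 − g t = −37.18 m/s; vₓ = 9.211 m/s.
Angle below horizontal: arctan(|v_y|/vₓ) = arctan(37.18/9.211) = 76.08°.

76.1°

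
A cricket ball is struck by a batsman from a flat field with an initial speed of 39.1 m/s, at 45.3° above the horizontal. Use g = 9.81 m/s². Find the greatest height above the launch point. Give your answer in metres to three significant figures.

Horizontal component vₓ = 39.10 cos 45.3° = 27.50 m/s; vertical v_y0 = 39.10 sin 45.3° = 27.79 m/s.
Peak height H = v_y0² / (2g) = 772.41 / 19.62 = 39.37 m.

39.4 m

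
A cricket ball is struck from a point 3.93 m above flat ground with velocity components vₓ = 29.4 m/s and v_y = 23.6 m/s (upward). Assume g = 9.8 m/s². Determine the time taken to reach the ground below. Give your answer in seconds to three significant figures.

With up positive and y = 0 at the ground: y(t) = 3.93 + (23.60) t − 4.900 t². Setting y = 0 and taking the positive root: t = [23.60 + √(23.60² + 2·9.80·3.93)] / 9.80 = (23.60 + 25.18) / 9.80 = 4.977 s.

4.98 s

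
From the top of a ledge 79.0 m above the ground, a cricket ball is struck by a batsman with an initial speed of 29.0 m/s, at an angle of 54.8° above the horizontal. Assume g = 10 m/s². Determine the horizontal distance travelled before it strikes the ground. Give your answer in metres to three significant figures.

117 m

Resolve: vₓ = 29.00 cos 54.8° = 16.72 m/s and v_y0 = 29.00 sin 54.8° = 23.70 m/s.
With up positive and y = 0 at the ground: y(t) = 79.0 + (23.70) t − 5.000 t². Setting y = 0 and taking the positive root: t = [23.70 + √(23.70² + 2·10.0·79.0)] / 10.0 = (23.70 + 46.28) / 10.0 = 6.997 s.
Horizontal distance: R = vₓ t = 16.72 × 6.997 = 117.0 m.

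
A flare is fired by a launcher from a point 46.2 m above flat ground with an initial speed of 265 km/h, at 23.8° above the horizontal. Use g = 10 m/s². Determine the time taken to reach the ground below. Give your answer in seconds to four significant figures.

Convert: 265 km/h = 265/3.6 = 73.61 m/s.
Resolve: vₓ = 73.61 cos 23.8° = 67.35 m/s and v_y0 = 73.61 sin 23.8° = 29.71 m/s.
Vertical motion (up positive, ground at y = 0): 5.000 t² − (29.71) t − 46.2 = 0, so t = (29.71 + √(29.71² + 2·10.0·46.2)) / 10.0 = (29.71 + 42.50) / 10.0 = 7.221 s.

7.221 s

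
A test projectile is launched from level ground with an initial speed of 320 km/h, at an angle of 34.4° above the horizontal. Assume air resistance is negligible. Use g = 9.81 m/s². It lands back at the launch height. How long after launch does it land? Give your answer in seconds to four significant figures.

10.24 s

Convert: 320 km/h = 320/3.6 = 88.89 m/s.
Components: vₓ = 88.89 cos 34.4° = 73.34 m/s, v_y0 = 88.89 sin 34.4° = 50.22 m/s.
It returns to y = 0 when t = 2 v_y0 / g = 2(50.22)/9.81 = 10.24 s.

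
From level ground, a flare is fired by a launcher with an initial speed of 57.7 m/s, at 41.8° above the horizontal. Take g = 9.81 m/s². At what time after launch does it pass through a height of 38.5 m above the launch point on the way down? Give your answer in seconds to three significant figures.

6.66 s

vₓ = 57.70 cos 41.8° = 43.01 m/s; v_y0 = 57.70 sin 41.8° = 38.46 m/s.
Height y(t) = 38.46 t − 4.905 t² = 38.5 gives 4.905 t² − 38.46 t + 38.5 = 0.
t = [38.46 ± √(38.46² − 2·9.81·38.5)] / 9.81 = (38.46 ± 26.90) / 9.81, so t = 1.178 s or t = 6.663 s.
The descending-branch root is 6.663 s.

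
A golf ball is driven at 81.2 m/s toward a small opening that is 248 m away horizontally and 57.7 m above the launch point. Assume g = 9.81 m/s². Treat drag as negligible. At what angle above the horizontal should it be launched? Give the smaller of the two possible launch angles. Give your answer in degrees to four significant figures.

Trajectory: y = x tanθ − g x² (1 + tan²θ)/(2v₀²). With x = 248, y = 57.7, v₀ = 81.2, g = 9.81:
45.75 tan²θ − 248 tanθ + (103.5) = 0.
tanθ = [248 ± √(248² − 4 × 45.75 × (103.5))] / (2 × 45.75) = (248 ± 206.3) / 91.51, giving tanθ = 0.4554 or 4.965.
θ = 24.49° or 78.61°; the smaller is 24.49°.

24.49°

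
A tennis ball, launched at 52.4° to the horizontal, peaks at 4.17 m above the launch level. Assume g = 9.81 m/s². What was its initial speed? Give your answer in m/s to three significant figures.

11.4 m/s

At the peak v_y = 0, so v_y0 = √(2gH) = √(2 × 9.81 × 4.17) = 9.045 m/s.
v_y0 = v₀ sin θ ⇒ v₀ = 9.045 / sin 52.4° = 11.42 m/s.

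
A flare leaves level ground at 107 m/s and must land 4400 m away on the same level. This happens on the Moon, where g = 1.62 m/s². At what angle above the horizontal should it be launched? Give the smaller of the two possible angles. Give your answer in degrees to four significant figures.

R = v₀² sin 2θ / g gives sin 2θ = gR/v₀² = 1.62·4400/107² = 0.6226.
2θ = 38.51° or 180° − 38.51° = 141.5°, so θ = 19.25° or 70.75°.
The smaller angle is 19.25°.

19.25°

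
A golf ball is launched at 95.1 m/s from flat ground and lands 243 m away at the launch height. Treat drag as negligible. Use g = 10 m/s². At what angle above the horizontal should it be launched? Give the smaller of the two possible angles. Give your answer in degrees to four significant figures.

7.793°

R = v₀² sin 2θ / g gives sin 2θ = gR/v₀² = 10.0·243/95.1² = 0.2687.
2θ = 15.59° or 180° − 15.59° = 164.4°, so θ = 7.793° or 82.21°.
The smaller angle is 7.793°.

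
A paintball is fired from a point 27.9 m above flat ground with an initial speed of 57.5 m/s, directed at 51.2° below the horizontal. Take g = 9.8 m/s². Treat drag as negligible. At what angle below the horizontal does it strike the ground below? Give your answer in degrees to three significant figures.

vₓ = 57.50 cos 51.2° = 36.03 m/s; v_y0 = −44.81 m/s (downward).
The projectile lands when y = 27.9 + (−44.81) t − ½·9.80·t² = 0. Positive root: t = (−44.81 + √(44.81² + 2·9.80·27.9)) / 9.80 = (−44.81 + 50.55) / 9.80 = 0.5852 s.
At impact: v_y = v_y0 − g t = −50.55 m/s; vₓ = 36.03 m/s.
Angle below horizontal: arctan(|v_y|/vₓ) = arctan(50.55/36.03) = 54.52°.

54.5°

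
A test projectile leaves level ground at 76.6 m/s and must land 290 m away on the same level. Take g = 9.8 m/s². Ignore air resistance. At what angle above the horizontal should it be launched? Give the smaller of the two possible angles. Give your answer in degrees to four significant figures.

Level-ground range R = v₀² sin(2θ)/g ⇒ sin(2θ) = gR/v₀² = 9.80 × 290 / 76.6² = 0.4844.
2θ = 28.97° or 180° − 28.97° = 151.0°, so θ = 14.49° or 75.51°.
The smaller angle is 14.49°.

14.49°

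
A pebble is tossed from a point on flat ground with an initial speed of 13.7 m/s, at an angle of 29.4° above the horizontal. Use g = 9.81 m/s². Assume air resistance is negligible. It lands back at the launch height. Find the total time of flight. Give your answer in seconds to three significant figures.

1.37 s

Resolve: vₓ = 13.70 cos 29.4° = 11.94 m/s and v_y0 = 13.70 sin 29.4° = 6.725 m/s.
It returns to y = 0 when t = 2 v_y0 / g = 2(6.725)/9.81 = 1.371 s.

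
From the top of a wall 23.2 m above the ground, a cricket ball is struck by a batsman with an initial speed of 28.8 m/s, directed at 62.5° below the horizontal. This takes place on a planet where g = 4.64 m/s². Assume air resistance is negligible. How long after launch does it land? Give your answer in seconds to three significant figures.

0.844 s

vₓ = 28.80 cos 62.5° = 13.30 m/s; v_y0 = −25.55 m/s (downward).
With up positive and y = 0 at the ground: y(t) = 23.2 + (−25.55) t − 2.320 t². Setting y = 0 and taking the positive root: t = [−25.55 + √(25.55² + 2·4.64·23.2)] / 4.64 = (−25.55 + 29.46) / 4.64 = 0.8435 s.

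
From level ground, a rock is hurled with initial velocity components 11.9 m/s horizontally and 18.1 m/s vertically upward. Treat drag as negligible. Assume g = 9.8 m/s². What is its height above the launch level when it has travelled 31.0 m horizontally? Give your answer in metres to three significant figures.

13.9 m

Time to reach x = 31.0 m: t = x/vₓ = 31.0/11.90 = 2.605 s.
Height: y = v_y0 t − ½ g t² = 18.10 × 2.605 − 4.900 × 2.605² = 47.15 − 33.25 = 13.90 m.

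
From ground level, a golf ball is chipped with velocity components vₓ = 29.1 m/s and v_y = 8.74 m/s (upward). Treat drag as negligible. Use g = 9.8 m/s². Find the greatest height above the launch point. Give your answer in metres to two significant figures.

Maximum height: H = v_y0² / (2g) = 8.740² / (2 × 9.80) = 3.897 m.

3.9 m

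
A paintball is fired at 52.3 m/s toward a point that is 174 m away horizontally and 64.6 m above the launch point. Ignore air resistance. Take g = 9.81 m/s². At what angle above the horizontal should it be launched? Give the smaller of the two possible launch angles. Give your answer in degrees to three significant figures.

Trajectory: y = x tanθ − g x² (1 + tan²θ)/(2v₀²). With x = 174, y = 64.6, v₀ = 52.3, g = 9.81:
54.29 tan²θ − 174 tanθ + (118.9) = 0.
tanθ = [174 ± √(174² − 4 × 54.29 × (118.9))] / (2 × 54.29) = (174 ± 66.76) / 108.6, giving tanθ = 0.9876 or 2.217.
θ = 44.64° or 65.72°; the smaller is 44.64°.

44.6°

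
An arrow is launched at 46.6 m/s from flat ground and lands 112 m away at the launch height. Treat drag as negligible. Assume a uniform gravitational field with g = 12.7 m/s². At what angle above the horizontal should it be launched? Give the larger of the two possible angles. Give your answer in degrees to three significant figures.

From R = (v₀²/g) sin 2θ: sin 2θ = 12.7 × 112 / 2171.6 = 0.6550.
2θ = 40.92° or 180° − 40.92° = 139.1°, so θ = 20.46° or 69.54°.
The larger angle is 69.54°.

69.5°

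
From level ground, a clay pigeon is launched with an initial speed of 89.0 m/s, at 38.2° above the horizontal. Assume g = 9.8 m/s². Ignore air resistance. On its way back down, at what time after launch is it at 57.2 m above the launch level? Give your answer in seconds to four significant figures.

10.07 s

Resolve: vₓ = 89.00 cos 38.2° = 69.94 m/s and v_y0 = 89.00 sin 38.2° = 55.04 m/s.
Set y = v_y0 t − ½ g t² = 57.2: 4.900 t² − 55.04 t + 57.2 = 0.
Quadratic formula: t = (55.04 ± √1908.1) / 9.80 = (55.04 ± 43.68) / 9.80 → t = 1.159 s or 10.07 s.
The descending-branch root is 10.07 s.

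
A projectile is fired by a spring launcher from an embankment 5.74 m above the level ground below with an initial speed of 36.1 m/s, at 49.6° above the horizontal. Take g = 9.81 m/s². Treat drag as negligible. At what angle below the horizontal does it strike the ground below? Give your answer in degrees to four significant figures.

51.55°

Resolve: vₓ = 36.10 cos 49.6° = 23.40 m/s and v_y0 = 36.10 sin 49.6° = 27.49 m/s.
Vertical motion (up positive, ground at y = 0): 4.905 t² − (27.49) t − 5.74 = 0, so t = (27.49 + √(27.49² + 2·9.81·5.74)) / 9.81 = (27.49 + 29.47) / 9.81 = 5.806 s.
At impact: v_y = v_y0 − g t = −29.47 m/s; vₓ = 23.40 m/s.
Angle below horizontal: arctan(|v_y|/vₓ) = arctan(29.47/23.40) = 51.55°.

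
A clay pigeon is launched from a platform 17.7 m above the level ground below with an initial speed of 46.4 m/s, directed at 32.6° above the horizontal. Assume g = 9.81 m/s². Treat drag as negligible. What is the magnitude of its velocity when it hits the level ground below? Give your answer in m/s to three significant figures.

Resolve: vₓ = 46.40 cos 32.6° = 39.09 m/s and v_y0 = 46.40 sin 32.6° = 25.00 m/s.
Vertical motion (up positive, ground at y = 0): 4.905 t² − (25.00) t − 17.7 = 0, so t = (25.00 + √(25.00² + 2·9.81·17.7)) / 9.81 = (25.00 + 31.18) / 9.81 = 5.727 s.
Vertical velocity at impact: v_y = v_y0 − g t = 25.00 − 9.81 × 5.727 = −31.18 m/s.
Speed: |v| = √(vₓ² + v_y²) = √(39.09² + 31.18²) = 50.00 m/s.

50.0 m/s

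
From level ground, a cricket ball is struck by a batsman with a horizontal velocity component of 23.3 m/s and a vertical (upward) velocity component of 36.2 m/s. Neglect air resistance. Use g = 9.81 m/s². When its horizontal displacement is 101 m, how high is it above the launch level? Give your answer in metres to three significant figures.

At x = 101 m, t = x/vₓ = 101/23.30 = 4.335 s.
Height: y = v_y0 t − ½ g t² = 36.20 × 4.335 − 4.905 × 4.335² = 156.9 − 92.17 = 64.75 m.

64.8 m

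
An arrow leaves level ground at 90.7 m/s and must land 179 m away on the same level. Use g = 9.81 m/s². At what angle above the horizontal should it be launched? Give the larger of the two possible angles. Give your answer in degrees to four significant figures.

83.84°

From R = (v₀²/g) sin 2θ: sin 2θ = 9.81 × 179 / 8226.5 = 0.2135.
2θ = 12.32° or 180° − 12.32° = 167.7°, so θ = 6.162° or 83.84°.
The larger angle is 83.84°.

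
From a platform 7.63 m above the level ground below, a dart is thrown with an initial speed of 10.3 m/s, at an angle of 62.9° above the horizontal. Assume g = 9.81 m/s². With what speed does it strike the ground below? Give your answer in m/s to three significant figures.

16.0 m/s

Horizontal component vₓ = 10.30 cos 62.9° = 4.692 m/s; vertical v_y0 = 10.30 sin 62.9° = 9.169 m/s.
Vertical motion (up positive, ground at y = 0): 4.905 t² − (9.169) t − 7.63 = 0, so t = (9.169 + √(9.169² + 2·9.81·7.63)) / 9.81 = (9.169 + 15.29) / 9.81 = 2.493 s.
Vertical velocity at impact: v_y = v_y0 − g t = 9.169 − 9.81 × 2.493 = −15.29 m/s.
Speed: |v| = √(vₓ² + v_y²) = √(4.692² + 15.29²) = 15.99 m/s.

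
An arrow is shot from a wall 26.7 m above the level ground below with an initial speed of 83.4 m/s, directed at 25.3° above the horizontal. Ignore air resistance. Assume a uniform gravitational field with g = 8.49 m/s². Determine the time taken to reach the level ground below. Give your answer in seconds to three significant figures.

9.09 s

Horizontal component vₓ = 83.40 cos 25.3° = 75.40 m/s; vertical v_y0 = 83.40 sin 25.3° = 35.64 m/s.
The projectile lands when y = 26.7 + (35.64) t − ½·8.49·t² = 0. Positive root: t = (35.64 + √(35.64² + 2·8.49·26.7)) / 8.49 = (35.64 + 41.52) / 8.49 = 9.088 s.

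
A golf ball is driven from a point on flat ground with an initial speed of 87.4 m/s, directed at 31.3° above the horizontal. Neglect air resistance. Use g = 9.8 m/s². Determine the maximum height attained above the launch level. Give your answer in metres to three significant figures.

105 m

Components: vₓ = 87.40 cos 31.3° = 74.68 m/s, v_y0 = 87.40 sin 31.3° = 45.41 m/s.
At the apex v_y = 0, so H = v_y0²/(2g) = 45.41²/19.60 = 105.2 m.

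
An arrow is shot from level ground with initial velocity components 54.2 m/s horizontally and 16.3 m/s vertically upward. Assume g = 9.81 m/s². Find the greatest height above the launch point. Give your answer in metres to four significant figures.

Maximum height: H = v_y0² / (2g) = 16.30² / (2 × 9.81) = 13.54 m.

13.54 m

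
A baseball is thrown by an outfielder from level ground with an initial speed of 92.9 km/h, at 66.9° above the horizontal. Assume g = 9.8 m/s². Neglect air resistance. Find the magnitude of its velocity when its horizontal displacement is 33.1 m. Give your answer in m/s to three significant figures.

13.1 m/s

Convert: 92.9 km/h = 92.9/3.6 = 25.81 m/s.
Resolve: vₓ = 25.81 cos 66.9° = 10.12 m/s and v_y0 = 25.81 sin 66.9° = 23.74 m/s.
At x = 33.1 m, t = x/vₓ = 33.1/10.12 = 3.269 s.
Vertical velocity there: v_y = v_y0 − g t = 23.74 − 9.80 × 3.269 = −8.303 m/s.
Speed: √(vₓ² + v_y²) = √(10.12² + 8.303²) = 13.09 m/s.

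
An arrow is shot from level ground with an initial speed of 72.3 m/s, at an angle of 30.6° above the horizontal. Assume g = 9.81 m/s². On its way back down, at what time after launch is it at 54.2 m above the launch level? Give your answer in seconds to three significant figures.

5.49 s

vₓ = 72.30 cos 30.6° = 62.23 m/s; v_y0 = 72.30 sin 30.6° = 36.80 m/s.
Set y = v_y0 t − ½ g t² = 54.2: 4.905 t² − 36.80 t + 54.2 = 0.
Quadratic formula: t = (36.80 ± √291.11) / 9.81 = (36.80 ± 17.06) / 9.81 → t = 2.012 s or 5.491 s.
The descending-branch root is 5.491 s.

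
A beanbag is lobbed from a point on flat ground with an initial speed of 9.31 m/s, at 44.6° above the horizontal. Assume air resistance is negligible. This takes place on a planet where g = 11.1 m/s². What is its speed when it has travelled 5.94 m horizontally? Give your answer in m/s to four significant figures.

7.454 m/s

Horizontal component vₓ = 9.310 cos 44.6° = 6.629 m/s; vertical v_y0 = 9.310 sin 44.6° = 6.537 m/s.
Time to reach x = 5.94 m: t = x/vₓ = 5.94/6.629 = 0.8961 s.
Vertical velocity there: v_y = v_y0 − g t = 6.537 − 11.1 × 0.8961 = −3.409 m/s.
Speed: √(vₓ² + v_y²) = √(6.629² + 3.409²) = 7.454 m/s.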